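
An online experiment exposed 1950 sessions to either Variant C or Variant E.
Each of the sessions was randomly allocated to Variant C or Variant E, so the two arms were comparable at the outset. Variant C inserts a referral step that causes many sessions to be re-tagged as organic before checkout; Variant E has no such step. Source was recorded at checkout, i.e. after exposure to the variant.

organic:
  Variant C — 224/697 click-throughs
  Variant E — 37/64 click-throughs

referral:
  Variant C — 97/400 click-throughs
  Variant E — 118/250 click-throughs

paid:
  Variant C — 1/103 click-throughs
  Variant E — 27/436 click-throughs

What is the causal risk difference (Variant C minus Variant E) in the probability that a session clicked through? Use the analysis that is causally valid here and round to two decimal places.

Traffic source here is a post-treatment variable shaped by the variant; conditioning on it would introduce bias rather than remove it. The overall comparison is the causal one.
The causal difference is the pooled difference: 0.268 − 0.243 = +0.026.

+0.03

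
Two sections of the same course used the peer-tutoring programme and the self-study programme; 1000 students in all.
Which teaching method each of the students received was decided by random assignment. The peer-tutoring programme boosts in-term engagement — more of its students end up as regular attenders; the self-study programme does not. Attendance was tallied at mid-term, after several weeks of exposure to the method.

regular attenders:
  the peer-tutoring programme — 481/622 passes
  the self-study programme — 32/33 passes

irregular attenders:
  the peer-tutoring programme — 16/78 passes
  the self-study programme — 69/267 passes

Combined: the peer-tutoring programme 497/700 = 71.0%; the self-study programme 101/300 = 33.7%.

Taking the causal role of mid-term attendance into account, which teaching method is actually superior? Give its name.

the peer-tutoring programme

Stratifying would compare teaching methods among students the teaching methods themselves sorted into mid-term attendance groups — a form of selection on an intermediate. The unconditioned pooled rates give the total causal effect.
Pooled: the peer-tutoring programme 71.0% vs the self-study programme 33.7%; the peer-tutoring programme is higher overall.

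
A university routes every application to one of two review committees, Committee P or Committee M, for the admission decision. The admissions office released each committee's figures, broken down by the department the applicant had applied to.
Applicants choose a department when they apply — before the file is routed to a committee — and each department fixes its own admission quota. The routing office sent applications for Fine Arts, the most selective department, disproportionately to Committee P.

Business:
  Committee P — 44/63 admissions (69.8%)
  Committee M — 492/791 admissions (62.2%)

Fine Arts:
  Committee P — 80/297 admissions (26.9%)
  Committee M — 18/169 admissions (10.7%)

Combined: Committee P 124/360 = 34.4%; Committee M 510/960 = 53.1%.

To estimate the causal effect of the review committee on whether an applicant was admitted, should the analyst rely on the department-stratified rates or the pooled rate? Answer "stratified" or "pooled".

stratified

Within every department level Committee P has the higher rate, yet pooled Committee M does — Simpson's reversal.
Since department is a pre-existing factor (not a product of the review committee) and it affects the outcome on its own, it is a confounder. The stratified rates, not the pooled rate, identify the causal effect.
Within each level — Business: 69.8% vs 62.2%; Fine Arts: 26.9% vs 10.7% — Committee P is higher every time.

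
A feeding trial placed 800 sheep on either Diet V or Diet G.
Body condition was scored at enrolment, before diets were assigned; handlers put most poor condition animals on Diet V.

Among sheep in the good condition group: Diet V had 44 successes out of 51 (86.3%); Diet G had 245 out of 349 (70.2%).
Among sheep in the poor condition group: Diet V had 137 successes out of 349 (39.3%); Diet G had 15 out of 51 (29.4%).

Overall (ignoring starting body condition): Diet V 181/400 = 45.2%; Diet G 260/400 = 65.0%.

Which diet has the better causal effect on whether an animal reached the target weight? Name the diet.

Diet V

The stratified and pooled comparisons disagree (Diet V wins within each starting body condition; Diet G wins overall), so the answer turns on the causal role of starting body condition.
Since starting body condition is a pre-existing factor (not a product of the diet) and it affects the outcome on its own, it is a confounder. The stratified rates, not the pooled rate, identify the causal effect.
Within each level — good condition: 86.3% vs 70.2%; poor condition: 39.3% vs 29.4% — Diet V is higher every time.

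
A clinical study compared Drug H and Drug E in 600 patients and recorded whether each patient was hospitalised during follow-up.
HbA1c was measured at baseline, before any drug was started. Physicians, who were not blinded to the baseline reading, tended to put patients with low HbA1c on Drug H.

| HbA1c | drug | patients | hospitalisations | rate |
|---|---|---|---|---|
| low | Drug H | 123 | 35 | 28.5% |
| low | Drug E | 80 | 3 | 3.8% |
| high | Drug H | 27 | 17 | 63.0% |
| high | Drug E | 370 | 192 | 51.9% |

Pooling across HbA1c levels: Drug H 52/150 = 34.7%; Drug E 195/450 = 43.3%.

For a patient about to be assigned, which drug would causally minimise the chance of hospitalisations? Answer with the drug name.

Drug E

Drug E is lower inside every HbA1c stratum but Drug H is lower in aggregate. Whether to stratify depends on how HbA1c relates to the drug.
HbA1c satisfies the back-door criterion: it is not a descendant of the drug, and it blocks the spurious path from drug to outcome. Adjusting for it (i.e., using the within-HbA1c rates) gives the causal effect.
Within each level — low: 28.5% vs 3.8%; high: 63.0% vs 51.9% — Drug E is lower every time.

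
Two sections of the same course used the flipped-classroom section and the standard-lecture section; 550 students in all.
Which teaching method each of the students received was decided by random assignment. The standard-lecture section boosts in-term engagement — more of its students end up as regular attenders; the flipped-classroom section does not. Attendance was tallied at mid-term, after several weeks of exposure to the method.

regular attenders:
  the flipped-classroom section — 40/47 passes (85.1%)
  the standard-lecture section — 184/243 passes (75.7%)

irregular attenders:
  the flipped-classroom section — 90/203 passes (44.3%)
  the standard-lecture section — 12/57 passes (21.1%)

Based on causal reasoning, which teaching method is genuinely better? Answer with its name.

the standard-lecture section

Stratifying would compare teaching methods among students the teaching methods themselves sorted into mid-term attendance groups — a form of selection on an intermediate. The unconditioned pooled rates give the total causal effect.
Pooled: the flipped-classroom section 52.0% vs the standard-lecture section 65.3%; the standard-lecture section is higher overall.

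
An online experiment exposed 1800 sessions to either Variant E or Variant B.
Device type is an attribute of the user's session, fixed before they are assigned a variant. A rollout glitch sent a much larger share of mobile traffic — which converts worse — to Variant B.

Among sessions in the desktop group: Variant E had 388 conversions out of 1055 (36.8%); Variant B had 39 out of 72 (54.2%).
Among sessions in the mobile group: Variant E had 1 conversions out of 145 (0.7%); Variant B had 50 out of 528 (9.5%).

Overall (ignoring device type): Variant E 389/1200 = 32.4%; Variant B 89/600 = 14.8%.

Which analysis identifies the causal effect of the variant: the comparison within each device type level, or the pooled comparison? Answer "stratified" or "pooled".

The stratified and pooled comparisons disagree (Variant B wins within each device type; Variant E wins overall), so the answer turns on the causal role of device type.
Device type is set before the variant has any effect — it is not caused by the variant — and it independently drives the outcome. That makes it a confounder, so the causal comparison is within device type levels.
Within each level — desktop: 36.8% vs 54.2%; mobile: 0.7% vs 9.5% — Variant B is higher every time.

stratified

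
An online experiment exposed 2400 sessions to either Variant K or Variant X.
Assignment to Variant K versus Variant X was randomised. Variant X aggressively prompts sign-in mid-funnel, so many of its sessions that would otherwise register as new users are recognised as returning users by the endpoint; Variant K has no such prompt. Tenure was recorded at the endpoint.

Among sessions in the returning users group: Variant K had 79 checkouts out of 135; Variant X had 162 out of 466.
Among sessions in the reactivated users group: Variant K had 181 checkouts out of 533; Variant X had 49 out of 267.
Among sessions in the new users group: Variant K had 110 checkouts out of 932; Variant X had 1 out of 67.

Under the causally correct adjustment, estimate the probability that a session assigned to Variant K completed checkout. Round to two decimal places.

User tenure is downstream of the variant. One should not condition on a consequence of treatment, so the overall rates are the right comparison.
So P(outcome | do(Variant K)) is just the pooled rate for Variant K: 370/1600 = 0.231.

0.23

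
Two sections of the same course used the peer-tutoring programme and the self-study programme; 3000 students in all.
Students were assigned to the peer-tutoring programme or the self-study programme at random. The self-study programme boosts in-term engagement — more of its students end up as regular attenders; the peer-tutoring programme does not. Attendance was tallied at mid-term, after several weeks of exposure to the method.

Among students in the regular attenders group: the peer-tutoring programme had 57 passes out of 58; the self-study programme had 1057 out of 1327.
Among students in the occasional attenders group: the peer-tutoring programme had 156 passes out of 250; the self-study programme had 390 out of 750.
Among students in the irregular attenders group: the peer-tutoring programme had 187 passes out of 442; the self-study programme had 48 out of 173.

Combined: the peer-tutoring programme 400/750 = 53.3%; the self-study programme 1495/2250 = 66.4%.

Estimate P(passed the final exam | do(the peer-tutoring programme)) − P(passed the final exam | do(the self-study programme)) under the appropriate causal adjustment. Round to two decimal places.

-0.13

Mid-term attendance is recorded after the teaching method and is itself shifted by it — it sits on the causal path from teaching method to outcome. Conditioning on a mediator would strip out part of the effect we want; the pooled comparison gives the total causal effect.
The causal difference is the pooled difference: 0.533 − 0.664 = -0.131.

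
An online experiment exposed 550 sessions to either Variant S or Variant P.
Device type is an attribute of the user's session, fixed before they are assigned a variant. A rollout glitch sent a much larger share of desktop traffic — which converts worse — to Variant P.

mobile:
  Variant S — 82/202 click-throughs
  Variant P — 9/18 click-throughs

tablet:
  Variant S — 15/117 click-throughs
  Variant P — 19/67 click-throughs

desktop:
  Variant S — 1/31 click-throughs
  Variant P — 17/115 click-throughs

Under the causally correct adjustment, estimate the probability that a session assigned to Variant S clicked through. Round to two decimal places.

The device type-specific comparison favours Variant P throughout, but the pooled figures favour Variant S. The question is whether to condition on device type.
Nothing the variant does changes device type; the imbalance is an allocation artefact. With device type also predicting the outcome, the pooled figure is confounded, and the within-stratum comparison is the causal one.
Standardising Variant S to the population device type mix: 0.400·82/202 + 0.335·15/117 + 0.265·1/31 = 0.214.

0.21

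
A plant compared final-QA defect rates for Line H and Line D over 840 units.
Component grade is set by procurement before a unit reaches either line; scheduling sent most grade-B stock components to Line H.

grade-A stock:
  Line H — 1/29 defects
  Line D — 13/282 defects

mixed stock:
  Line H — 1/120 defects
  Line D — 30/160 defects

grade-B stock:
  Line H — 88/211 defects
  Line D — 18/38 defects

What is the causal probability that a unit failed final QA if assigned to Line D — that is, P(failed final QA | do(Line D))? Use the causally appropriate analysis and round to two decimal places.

The stratified and pooled comparisons disagree (Line H wins within each component grade; Line D wins overall), so the answer turns on the causal role of component grade.
The imbalance in component grade arose from how units were allocated, not from anything the line did; and component grade independently affects the outcome. The pooled gap is confounded — condition on component grade.
Standardising Line D to the population component grade mix: 0.370·13/282 + 0.333·30/160 + 0.296·18/38 = 0.220.

0.22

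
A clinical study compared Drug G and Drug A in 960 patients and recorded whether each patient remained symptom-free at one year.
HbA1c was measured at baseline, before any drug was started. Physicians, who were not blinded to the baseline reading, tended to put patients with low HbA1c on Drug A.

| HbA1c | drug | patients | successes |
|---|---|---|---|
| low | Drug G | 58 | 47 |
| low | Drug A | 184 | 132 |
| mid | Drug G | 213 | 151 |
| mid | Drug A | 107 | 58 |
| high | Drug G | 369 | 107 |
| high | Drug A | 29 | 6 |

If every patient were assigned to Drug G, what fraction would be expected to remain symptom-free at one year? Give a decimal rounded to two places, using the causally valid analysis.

Nothing the drug does changes HbA1c; the imbalance is an allocation artefact. With HbA1c also predicting the outcome, the pooled figure is confounded, and the within-stratum comparison is the causal one.
Standardising Drug G to the population HbA1c mix: 0.252·47/58 + 0.333·151/213 + 0.415·107/369 = 0.561.

0.56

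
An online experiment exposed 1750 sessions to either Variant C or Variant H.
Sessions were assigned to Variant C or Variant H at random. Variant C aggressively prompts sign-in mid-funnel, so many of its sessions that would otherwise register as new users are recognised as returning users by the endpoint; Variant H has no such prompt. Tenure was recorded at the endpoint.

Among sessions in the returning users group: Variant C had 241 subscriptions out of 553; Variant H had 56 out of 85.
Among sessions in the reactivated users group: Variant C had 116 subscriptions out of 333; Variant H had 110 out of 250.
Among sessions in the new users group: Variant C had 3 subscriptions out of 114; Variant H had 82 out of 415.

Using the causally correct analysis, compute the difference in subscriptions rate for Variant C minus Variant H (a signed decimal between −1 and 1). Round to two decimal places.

The distribution of user tenure is itself part of what the variant does — it is an intermediate outcome. Holding it fixed would remove that part of the effect; the total effect is the pooled difference.
The causal difference is the pooled difference: 0.360 − 0.331 = +0.029.

+0.03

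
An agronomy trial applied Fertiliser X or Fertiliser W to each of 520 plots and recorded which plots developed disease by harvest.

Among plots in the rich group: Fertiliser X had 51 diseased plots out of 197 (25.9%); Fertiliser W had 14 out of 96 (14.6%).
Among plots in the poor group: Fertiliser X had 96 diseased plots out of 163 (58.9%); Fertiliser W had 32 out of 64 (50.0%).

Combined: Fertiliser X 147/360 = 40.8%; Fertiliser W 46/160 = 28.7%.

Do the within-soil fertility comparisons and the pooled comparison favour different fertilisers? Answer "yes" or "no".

no

Within each soil fertility level (rich 25.9% vs 14.6%; poor 58.9% vs 50.0%), Fertiliser W has the lower rate every time. Pooled: 40.8% vs 28.7% — Fertiliser W has the lower rate overall. They agree.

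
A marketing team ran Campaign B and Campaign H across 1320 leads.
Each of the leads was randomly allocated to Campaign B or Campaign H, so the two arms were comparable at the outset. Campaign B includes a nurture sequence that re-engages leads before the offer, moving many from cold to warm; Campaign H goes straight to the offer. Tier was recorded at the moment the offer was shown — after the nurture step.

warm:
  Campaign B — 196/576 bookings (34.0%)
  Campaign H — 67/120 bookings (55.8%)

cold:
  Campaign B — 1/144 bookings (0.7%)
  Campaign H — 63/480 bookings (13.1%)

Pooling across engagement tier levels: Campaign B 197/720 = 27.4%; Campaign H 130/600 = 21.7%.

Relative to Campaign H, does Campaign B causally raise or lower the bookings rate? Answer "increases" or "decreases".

increases

The stratified and pooled comparisons disagree (Campaign H wins within each engagement tier; Campaign B wins overall), so the answer turns on the causal role of engagement tier.
The distribution of engagement tier is itself part of what the campaign does — it is an intermediate outcome. Holding it fixed would remove that part of the effect; the total effect is the pooled difference.
Pooled: Campaign B 27.4% vs Campaign H 21.7%; Campaign B is higher overall.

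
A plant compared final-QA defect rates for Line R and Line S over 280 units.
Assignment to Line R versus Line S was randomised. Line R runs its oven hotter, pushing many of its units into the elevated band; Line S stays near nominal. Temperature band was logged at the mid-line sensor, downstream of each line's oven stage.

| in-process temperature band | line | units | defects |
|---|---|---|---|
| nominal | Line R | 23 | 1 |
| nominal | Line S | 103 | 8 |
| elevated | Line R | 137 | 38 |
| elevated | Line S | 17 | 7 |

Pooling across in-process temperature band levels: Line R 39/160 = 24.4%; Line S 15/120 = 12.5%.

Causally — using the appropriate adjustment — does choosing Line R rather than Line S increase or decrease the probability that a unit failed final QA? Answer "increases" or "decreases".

Stratifying would compare lines among units the lines themselves sorted into in-process temperature band groups — a form of selection on an intermediate. The unconditioned pooled rates give the total causal effect.
Pooled: Line R 24.4% vs Line S 12.5%; Line S is lower overall.

increases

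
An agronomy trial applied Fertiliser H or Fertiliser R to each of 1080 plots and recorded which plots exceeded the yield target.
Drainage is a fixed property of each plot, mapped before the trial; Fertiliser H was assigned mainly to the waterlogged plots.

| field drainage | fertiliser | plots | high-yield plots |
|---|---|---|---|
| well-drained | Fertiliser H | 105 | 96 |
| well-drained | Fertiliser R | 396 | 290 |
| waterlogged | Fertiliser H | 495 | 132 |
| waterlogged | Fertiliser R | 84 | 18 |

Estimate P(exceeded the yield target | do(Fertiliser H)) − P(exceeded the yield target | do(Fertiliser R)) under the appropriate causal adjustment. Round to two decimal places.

Since field drainage is a pre-existing factor (not a product of the fertiliser) and it affects the outcome on its own, it is a confounder. The stratified rates, not the pooled rate, identify the causal effect.
Adjusting over the population distribution of field drainage: 0.464·(0.914−0.732) + 0.536·(0.267−0.214) = +0.112.

+0.11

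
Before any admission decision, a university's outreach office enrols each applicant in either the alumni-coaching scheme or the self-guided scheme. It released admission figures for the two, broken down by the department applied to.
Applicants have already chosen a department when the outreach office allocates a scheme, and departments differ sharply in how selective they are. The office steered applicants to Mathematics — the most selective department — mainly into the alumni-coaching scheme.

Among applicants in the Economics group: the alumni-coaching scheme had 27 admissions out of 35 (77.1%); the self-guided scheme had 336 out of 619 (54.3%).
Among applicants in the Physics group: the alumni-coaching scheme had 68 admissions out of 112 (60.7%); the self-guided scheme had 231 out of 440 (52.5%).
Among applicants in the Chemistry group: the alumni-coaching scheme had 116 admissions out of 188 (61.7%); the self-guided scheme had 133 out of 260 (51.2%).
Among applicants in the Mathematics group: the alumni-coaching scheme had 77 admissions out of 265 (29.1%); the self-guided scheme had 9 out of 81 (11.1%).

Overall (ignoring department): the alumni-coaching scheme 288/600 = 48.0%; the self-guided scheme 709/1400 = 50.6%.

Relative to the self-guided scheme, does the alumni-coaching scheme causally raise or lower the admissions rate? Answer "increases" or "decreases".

increases

Here department is a common cause — it drives both which outreach scheme a case falls under and the outcome. The crude comparison mixes populations; the stratum-specific rates are the causally relevant ones.
Within each level — Economics: 77.1% vs 54.3%; Physics: 60.7% vs 52.5%; Chemistry: 61.7% vs 51.2%; Mathematics: 29.1% vs 11.1% — the alumni-coaching scheme is higher every time.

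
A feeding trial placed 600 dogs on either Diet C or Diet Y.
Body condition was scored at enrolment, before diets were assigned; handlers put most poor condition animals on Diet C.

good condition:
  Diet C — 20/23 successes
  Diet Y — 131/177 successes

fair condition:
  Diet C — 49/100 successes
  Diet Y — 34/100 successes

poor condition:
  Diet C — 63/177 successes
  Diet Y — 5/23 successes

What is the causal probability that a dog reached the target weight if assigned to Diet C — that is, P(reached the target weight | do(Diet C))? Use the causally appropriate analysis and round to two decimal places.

Within every starting body condition level Diet C has the higher rate, yet pooled Diet Y does — Simpson's reversal.
Here starting body condition is a common cause — it drives both which diet a case falls under and the outcome. The crude comparison mixes populations; the stratum-specific rates are the causally relevant ones.
Standardising Diet C to the population starting body condition mix: 0.333·20/23 + 0.333·49/100 + 0.333·63/177 = 0.572.

0.57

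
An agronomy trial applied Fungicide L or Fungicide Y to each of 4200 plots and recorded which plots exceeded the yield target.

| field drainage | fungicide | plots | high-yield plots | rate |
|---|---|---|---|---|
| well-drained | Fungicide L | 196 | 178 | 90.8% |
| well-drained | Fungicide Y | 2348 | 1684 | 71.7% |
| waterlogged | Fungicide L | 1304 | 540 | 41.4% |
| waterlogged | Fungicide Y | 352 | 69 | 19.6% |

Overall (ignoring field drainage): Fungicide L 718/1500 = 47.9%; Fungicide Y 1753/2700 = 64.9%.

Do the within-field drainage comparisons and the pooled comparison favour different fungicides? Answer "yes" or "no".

Within each field drainage level (well-drained 90.8% vs 71.7%; waterlogged 41.4% vs 19.6%), Fungicide L has the higher rate every time. Pooled: 47.9% vs 64.9% — Fungicide Y has the higher rate overall. The two comparisons disagree.

yes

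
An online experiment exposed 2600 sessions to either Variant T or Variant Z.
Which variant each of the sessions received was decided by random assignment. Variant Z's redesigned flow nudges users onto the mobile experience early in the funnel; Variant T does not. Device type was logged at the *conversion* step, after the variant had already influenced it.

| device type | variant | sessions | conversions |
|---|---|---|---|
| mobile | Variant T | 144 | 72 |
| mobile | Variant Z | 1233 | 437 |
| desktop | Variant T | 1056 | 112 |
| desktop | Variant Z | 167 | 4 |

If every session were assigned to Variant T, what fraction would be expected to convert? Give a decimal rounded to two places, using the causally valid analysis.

0.15

Device type is recorded after the variant and is itself shifted by it — it sits on the causal path from variant to outcome. Conditioning on a mediator would strip out part of the effect we want; the pooled comparison gives the total causal effect.
So P(outcome | do(Variant T)) is just the pooled rate for Variant T: 184/1200 = 0.153.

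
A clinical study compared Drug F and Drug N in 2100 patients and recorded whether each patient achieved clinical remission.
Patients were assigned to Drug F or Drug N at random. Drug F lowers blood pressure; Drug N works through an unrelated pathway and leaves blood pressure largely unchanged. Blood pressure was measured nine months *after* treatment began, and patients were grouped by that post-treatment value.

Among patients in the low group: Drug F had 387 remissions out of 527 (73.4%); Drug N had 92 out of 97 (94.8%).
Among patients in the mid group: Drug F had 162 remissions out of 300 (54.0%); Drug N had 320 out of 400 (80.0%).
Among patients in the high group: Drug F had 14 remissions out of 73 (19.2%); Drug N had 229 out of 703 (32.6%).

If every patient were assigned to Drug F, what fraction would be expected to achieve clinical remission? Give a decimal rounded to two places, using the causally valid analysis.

Blood pressure is recorded after the drug and is itself shifted by it — it sits on the causal path from drug to outcome. Conditioning on a mediator would strip out part of the effect we want; the pooled comparison gives the total causal effect.
So P(outcome | do(Drug F)) is just the pooled rate for Drug F: 563/900 = 0.626.

0.63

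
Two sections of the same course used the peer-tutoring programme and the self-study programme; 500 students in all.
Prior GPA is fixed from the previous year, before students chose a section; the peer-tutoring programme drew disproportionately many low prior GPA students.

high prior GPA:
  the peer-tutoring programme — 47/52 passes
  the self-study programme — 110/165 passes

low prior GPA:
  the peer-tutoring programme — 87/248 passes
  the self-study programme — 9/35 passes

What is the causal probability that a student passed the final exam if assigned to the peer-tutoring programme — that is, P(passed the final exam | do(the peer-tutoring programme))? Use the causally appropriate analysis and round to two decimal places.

0.59

Since prior GPA band is a pre-existing factor (not a product of the teaching method) and it affects the outcome on its own, it is a confounder. The stratified rates, not the pooled rate, identify the causal effect.
Standardising the peer-tutoring programme to the population prior GPA band mix: 0.434·47/52 + 0.566·87/248 = 0.591.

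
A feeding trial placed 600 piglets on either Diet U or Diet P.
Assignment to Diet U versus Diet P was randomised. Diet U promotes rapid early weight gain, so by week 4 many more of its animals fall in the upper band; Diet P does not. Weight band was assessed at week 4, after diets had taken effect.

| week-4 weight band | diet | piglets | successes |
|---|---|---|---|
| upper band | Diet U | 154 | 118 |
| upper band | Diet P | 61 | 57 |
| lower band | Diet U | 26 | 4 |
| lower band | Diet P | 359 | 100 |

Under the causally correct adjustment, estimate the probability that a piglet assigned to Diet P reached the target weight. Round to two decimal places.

Week-4 weight band is downstream of the diet. One should not condition on a consequence of treatment, so the overall rates are the right comparison.
So P(outcome | do(Diet P)) is just the pooled rate for Diet P: 157/420 = 0.374.

0.37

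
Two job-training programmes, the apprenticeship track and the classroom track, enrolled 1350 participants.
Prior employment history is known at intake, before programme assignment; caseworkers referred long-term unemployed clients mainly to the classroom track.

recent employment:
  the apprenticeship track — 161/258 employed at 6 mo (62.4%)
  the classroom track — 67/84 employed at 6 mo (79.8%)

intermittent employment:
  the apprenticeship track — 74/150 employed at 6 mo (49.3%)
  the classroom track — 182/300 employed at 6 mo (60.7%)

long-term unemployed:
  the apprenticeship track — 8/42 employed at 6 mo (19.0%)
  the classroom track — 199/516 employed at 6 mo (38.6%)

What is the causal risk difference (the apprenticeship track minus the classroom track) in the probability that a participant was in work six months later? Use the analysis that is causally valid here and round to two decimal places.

the classroom track is higher inside every prior employment history stratum but the apprenticeship track is higher in aggregate. Whether to stratify depends on how prior employment history relates to the programme.
The imbalance in prior employment history arose from how participants were allocated, not from anything the programme did; and prior employment history independently affects the outcome. The pooled gap is confounded — condition on prior employment history.
Adjusting over the population distribution of prior employment history: 0.253·(0.624−0.798) + 0.333·(0.493−0.607) + 0.413·(0.190−0.386) = -0.162.

-0.16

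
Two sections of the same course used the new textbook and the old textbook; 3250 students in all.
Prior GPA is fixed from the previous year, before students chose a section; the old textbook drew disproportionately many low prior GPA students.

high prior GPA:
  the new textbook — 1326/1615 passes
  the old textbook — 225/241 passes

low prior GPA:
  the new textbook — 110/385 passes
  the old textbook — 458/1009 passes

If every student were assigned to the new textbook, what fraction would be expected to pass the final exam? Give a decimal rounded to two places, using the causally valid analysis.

0.59

Since prior GPA band is a pre-existing factor (not a product of the teaching method) and it affects the outcome on its own, it is a confounder. The stratified rates, not the pooled rate, identify the causal effect.
Standardising the new textbook to the population prior GPA band mix: 0.571·1326/1615 + 0.429·110/385 = 0.591.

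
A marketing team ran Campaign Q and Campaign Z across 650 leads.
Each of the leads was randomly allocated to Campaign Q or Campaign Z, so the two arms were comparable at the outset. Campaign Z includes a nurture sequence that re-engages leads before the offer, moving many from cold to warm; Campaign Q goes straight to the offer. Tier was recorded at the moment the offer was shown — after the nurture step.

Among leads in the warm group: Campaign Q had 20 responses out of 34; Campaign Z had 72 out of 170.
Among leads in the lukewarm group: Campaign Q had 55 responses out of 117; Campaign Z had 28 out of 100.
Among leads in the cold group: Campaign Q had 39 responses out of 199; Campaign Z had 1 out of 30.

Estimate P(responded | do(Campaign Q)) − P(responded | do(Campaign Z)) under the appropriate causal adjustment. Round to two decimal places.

-0.01

Stratifying would compare campaigns among leads the campaigns themselves sorted into engagement tier groups — a form of selection on an intermediate. The unconditioned pooled rates give the total causal effect.
The causal difference is the pooled difference: 0.326 − 0.337 = -0.011.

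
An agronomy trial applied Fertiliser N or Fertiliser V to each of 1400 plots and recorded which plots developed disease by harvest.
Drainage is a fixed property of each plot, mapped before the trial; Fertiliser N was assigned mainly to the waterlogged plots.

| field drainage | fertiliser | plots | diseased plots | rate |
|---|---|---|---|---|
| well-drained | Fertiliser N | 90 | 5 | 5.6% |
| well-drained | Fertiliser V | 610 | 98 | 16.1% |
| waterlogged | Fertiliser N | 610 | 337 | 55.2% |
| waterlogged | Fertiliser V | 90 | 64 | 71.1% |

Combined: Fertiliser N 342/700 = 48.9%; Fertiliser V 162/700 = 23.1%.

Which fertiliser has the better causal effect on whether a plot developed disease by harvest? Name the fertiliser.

Field drainage is set before the fertiliser has any effect — it is not caused by the fertiliser — and it independently drives the outcome. That makes it a confounder, so the causal comparison is within field drainage levels.
Within each level — well-drained: 5.6% vs 16.1%; waterlogged: 55.2% vs 71.1% — Fertiliser N is lower every time.

Fertiliser N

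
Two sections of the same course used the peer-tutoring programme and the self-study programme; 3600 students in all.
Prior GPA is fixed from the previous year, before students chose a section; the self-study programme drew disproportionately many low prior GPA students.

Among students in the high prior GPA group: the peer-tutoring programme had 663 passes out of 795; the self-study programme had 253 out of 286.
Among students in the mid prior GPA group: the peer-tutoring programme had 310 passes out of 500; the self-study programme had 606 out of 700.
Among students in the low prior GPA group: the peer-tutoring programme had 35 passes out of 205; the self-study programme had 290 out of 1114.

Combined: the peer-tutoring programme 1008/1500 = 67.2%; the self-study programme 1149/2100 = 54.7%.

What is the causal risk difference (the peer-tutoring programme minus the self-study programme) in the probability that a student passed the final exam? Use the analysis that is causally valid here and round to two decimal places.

Within every prior GPA band level the self-study programme has the higher rate, yet pooled the peer-tutoring programme does — Simpson's reversal.
Since prior GPA band is a pre-existing factor (not a product of the teaching method) and it affects the outcome on its own, it is a confounder. The stratified rates, not the pooled rate, identify the causal effect.
Adjusting over the population distribution of prior GPA band: 0.300·(0.834−0.885) + 0.333·(0.620−0.866) + 0.366·(0.171−0.260) = -0.130.

-0.13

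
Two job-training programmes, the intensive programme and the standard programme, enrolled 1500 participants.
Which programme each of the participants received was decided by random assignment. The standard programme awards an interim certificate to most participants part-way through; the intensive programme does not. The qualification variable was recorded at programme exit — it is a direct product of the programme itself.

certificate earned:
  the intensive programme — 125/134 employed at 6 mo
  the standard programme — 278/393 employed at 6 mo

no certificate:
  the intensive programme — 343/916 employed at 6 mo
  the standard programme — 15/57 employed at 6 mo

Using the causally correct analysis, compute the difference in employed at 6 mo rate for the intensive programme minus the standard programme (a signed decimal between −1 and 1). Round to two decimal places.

The qualification attained during the programme-specific comparison favours the intensive programme throughout, but the pooled figures favour the standard programme. The question is whether to condition on qualification attained during the programme.
The distribution of qualification attained during the programme is itself part of what the programme does — it is an intermediate outcome. Holding it fixed would remove that part of the effect; the total effect is the pooled difference.
The causal difference is the pooled difference: 0.446 − 0.651 = -0.205.

-0.21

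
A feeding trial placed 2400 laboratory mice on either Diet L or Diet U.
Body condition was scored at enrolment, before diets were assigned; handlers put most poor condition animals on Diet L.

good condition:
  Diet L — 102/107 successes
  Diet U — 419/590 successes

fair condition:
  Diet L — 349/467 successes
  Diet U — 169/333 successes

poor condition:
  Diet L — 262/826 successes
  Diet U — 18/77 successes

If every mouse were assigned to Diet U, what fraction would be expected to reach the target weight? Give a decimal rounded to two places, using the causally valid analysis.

The imbalance in starting body condition arose from how laboratory mice were allocated, not from anything the diet did; and starting body condition independently affects the outcome. The pooled gap is confounded — condition on starting body condition.
Standardising Diet U to the population starting body condition mix: 0.290·419/590 + 0.333·169/333 + 0.376·18/77 = 0.463.

0.46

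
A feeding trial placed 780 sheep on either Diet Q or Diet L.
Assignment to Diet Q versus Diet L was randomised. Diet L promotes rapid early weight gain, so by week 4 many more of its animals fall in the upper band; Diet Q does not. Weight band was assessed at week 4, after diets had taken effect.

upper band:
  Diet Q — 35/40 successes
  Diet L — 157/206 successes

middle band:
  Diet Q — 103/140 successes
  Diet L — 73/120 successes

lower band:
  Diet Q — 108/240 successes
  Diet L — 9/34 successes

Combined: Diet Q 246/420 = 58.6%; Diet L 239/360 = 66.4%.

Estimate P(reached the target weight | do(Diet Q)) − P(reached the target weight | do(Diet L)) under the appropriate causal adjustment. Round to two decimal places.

-0.08

Week-4 weight band lies on the pathway diet → week-4 weight band → outcome, so adjusting for it blocks the indirect effect. For the total causal effect of diet, use the unadjusted pooled rates.
The causal difference is the pooled difference: 0.586 − 0.664 = -0.078.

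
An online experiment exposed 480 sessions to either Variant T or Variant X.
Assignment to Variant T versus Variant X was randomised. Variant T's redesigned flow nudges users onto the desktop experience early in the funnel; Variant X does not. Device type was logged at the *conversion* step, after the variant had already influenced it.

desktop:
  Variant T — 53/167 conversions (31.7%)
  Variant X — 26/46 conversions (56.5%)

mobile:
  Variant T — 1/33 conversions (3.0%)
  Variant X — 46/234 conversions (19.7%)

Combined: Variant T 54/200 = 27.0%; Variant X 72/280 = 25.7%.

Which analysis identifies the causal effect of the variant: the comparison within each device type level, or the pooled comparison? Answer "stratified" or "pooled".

Because the variant influences device type, device type is a post-treatment mediator, not a confounder. Stratifying on it would bias the estimate; the causal effect is the crude pooled difference.
Pooled: Variant T 27.0% vs Variant X 25.7%; Variant T is higher overall.

pooled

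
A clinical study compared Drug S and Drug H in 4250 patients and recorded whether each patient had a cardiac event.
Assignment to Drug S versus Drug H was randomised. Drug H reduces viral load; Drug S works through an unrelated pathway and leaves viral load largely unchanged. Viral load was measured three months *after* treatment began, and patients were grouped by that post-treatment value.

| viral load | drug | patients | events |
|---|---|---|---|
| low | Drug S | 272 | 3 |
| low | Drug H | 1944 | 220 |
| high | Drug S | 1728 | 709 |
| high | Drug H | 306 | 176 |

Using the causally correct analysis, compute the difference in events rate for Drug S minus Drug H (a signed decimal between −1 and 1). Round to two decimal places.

+0.18

Viral load lies on the pathway drug → viral load → outcome, so adjusting for it blocks the indirect effect. For the total causal effect of drug, use the unadjusted pooled rates.
The causal difference is the pooled difference: 0.356 − 0.176 = +0.180.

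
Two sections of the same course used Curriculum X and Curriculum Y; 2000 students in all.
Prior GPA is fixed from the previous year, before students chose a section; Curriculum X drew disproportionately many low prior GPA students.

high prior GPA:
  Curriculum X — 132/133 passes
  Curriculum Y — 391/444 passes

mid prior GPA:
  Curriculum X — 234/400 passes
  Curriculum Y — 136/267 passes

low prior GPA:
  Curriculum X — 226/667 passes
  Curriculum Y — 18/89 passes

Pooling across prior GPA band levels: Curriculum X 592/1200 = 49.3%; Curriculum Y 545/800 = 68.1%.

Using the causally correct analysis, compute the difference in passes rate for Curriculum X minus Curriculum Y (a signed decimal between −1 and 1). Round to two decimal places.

+0.11

Nothing the teaching method does changes prior GPA band; the imbalance is an allocation artefact. With prior GPA band also predicting the outcome, the pooled figure is confounded, and the within-stratum comparison is the causal one.
Adjusting over the population distribution of prior GPA band: 0.288·(0.992−0.881) + 0.334·(0.585−0.509) + 0.378·(0.339−0.202) = +0.109.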